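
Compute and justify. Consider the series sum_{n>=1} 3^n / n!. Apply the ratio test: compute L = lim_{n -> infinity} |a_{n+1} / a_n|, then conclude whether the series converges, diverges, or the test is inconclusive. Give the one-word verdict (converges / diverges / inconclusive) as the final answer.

Let a_n denote the general term. Form the ratio a_{n+1}/a_n and simplify:
a_{n+1}/a_n = 3/(n + 1)
Take the limit as n -> infinity: L = 0.
Since L = 0 < 1, the ratio test implies the series converges.

converges


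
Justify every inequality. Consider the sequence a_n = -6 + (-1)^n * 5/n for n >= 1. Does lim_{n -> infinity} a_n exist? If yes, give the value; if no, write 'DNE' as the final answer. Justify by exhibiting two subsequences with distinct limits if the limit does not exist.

Examine the behaviour of a_n along subsequences.
Even-n subsequence a_{2k} = -6 + 5/(2k) -> -6. Odd-n subsequence a_{2k+1} = -6 - 5/(2k+1) -> -6. Both tend to -6, which suggests the limit is -6; verify directly.
|a_n - (-6)| = |(-1)^n * 5/n| = 5/n for every n >= 1.
Given epsilon > 0, choose a positive integer N > 5/epsilon. Then for all n >= N, |a_n - (-6)| = 5/n <= 5/N < epsilon.
So by the definition of the limit, lim a_n exists and equals -6.

-6


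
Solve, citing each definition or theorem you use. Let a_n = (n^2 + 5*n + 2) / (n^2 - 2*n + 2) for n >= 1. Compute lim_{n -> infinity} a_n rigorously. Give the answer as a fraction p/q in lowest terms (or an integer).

Divide numerator and denominator by n^2, the highest power:
numerator / n^2 = 1 + 5/n + 2/n^2
denominator / n^2 = 1 - 2/n + 2/n^2
As n -> infinity, all terms of the form c/n^k (k >= 1) tend to 0.
So numerator / n^2 -> 1 and denominator / n^2 -> 1.
Therefore lim a_n = 1.

1


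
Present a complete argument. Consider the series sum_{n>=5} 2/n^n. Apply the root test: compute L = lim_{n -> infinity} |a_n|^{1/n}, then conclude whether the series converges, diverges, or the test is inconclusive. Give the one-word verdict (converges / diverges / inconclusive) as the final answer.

Let a_n denote the general term. Form |a_n|^(1/n) and simplify:
|a_n|^(1/n) = 2^(1/n)/n
Take the limit as n -> infinity: L = 0.
Since L = 0 < 1, the root test implies convergence.

converges


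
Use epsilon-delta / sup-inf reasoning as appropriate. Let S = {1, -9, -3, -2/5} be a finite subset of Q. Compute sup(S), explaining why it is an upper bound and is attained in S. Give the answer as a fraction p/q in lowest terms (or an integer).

S is finite, so sup(S) = max(S).
Sorted decreasing:
1, -2/5, -3, -9
The extremum is 1.
For every x in S, x <= 1. And 1 is in S, so it is attained.
Therefore sup(S) = 1.

1


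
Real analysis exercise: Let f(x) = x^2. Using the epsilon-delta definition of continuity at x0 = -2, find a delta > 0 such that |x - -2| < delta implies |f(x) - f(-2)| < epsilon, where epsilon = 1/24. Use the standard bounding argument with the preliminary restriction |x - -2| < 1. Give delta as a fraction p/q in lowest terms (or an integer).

Factor: |x^2 - (-2)^2| = |x - -2| * |x + -2|.
Impose |x - -2| < 1 first. Then |x + -2| = |(x - -2) + 2*(-2)| <= |x - -2| + 2*|-2| < 1 + 4 = 5.
So |x^2 - (-2)^2| < delta * 5.
We need delta * 5 <= 1/24, i.e. delta <= 1/24/5 = 1/120.
Since 1/120 < 1, this is tighter than 1; take delta = 1/120.
So delta = 1/120 works.

1/120


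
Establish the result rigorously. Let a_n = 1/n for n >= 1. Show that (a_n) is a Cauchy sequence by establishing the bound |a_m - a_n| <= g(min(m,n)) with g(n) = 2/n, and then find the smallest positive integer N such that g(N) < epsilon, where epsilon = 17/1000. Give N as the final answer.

For any m, n >= 1, by the triangle inequality:
|a_m - a_n| = |1/m - 1/n| <= 1/m + 1/n <= 2/min(m,n).
So g(n) = 2/n bounds the Cauchy difference. Since g(n) -> 0, (a_n) is Cauchy.
Now solve g(N) < 17/1000: 2/N < 17/1000 <=> N > 2 / (17/1000) = 2000/17.
The smallest integer strictly greater than 2000/17 is N = 118.
Check: g(118) = 2/118 = 1/59 < 17/1000; g(117) = 2/117 >= 17/1000. So N = 118.

118


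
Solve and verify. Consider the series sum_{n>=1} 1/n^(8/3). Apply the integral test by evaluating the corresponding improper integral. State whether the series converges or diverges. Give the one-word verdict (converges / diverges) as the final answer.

Let f(x) = x^(-8/3). Then f is positive, continuous, and decreasing on [1, infinity), so the integral test applies.
Compute the improper integral int_{1}^infinity f(x) dx:
  antiderivative F(x) = -3/(5*x^(5/3)).
  As x -> infinity, F(x) -> 0 (since p = 8/3 > 1).
  So int = F(infinity) - F(1) = 0 - (-3/5) = 3/5.
  Finite, so by the integral test, the series converges.

converges


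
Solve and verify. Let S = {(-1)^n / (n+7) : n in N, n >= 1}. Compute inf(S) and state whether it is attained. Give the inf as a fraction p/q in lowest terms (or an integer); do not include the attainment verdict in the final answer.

Analysis:
- Values: -1/8, 1/9, -1/10, 1/11, -1/12, ...
- Positive terms (even n): 1/(2+7), 1/(4+7), ... decreasing -> max = 1/9 (n=2).
- Negative terms (odd n): -1/(1+7), -1/(3+7), ... increasing -> min = -1/8 (n=1).
- So sup = 1/9 (attained at n=2); inf = -1/8 (attained at n=1).
Conclusion: inf(S) = -1/8, attained in S.

-1/8


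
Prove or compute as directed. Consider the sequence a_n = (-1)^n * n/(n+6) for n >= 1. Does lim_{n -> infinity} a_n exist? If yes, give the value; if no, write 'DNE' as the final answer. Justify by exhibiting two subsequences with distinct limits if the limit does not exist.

Examine the behaviour of a_n along subsequences.
a_{2k} = 2k/(2k+6) -> 1. a_{2k+1} = -(2k+1)/(2k+7) -> -1.
Since these two subsequential limits are 1 and -1, distinct, the full sequence cannot converge (a convergent sequence has all subsequences tending to the same limit). So lim a_n does not exist.

DNE


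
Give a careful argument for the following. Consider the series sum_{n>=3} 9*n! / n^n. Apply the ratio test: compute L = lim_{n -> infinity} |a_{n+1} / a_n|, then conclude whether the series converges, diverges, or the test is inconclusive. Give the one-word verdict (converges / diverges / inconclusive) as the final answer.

Let a_n denote the general term. Form the ratio a_{n+1}/a_n and simplify:
a_{n+1}/a_n = (n/(n + 1))^n
Take the limit as n -> infinity: L = exp(-1).
Since L = exp(-1) < 1, the ratio test implies the series converges.

converges


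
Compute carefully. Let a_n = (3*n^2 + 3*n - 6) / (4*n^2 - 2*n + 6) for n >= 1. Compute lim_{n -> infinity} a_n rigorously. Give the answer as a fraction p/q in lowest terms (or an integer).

Divide numerator and denominator by n^2, the highest power:
numerator / n^2 = 3 + 3/n - 6/n^2
denominator / n^2 = 4 - 2/n + 6/n^2
As n -> infinity, all terms of the form c/n^k (k >= 1) tend to 0.
So numerator / n^2 -> 3 and denominator / n^2 -> 4.
Therefore lim a_n = 3/4.

3/4


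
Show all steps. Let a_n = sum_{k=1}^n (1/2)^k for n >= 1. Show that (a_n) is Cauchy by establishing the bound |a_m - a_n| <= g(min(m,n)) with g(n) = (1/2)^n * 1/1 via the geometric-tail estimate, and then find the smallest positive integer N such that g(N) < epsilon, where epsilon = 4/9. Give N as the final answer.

For m > n >= 1: |a_m - a_n| = sum_{k=n+1}^m (1/2)^k < sum_{k=n+1}^infinity (1/2)^k = (1/2)^(n+1) / (1 - 1/2) = (1/2)^n * (1/2) * (2/1) = (1/2)^n * 1/1.
So g(n) = (1/2)^n / 1. Since g(n) -> 0, (a_n) is Cauchy.
Now solve g(N) < 4/9: (1/2)^N / 1 < 4/9 <=> 2^N > 1 / (1 * 4/9) = 9/4.
Check powers of 2: 2^1 = 2 <= 9/4, 2^2 = 4 > 9/4.
So the smallest such N is 2. Check: g(2) = 1/(1 * 4) = 1/4 < 4/9.

2


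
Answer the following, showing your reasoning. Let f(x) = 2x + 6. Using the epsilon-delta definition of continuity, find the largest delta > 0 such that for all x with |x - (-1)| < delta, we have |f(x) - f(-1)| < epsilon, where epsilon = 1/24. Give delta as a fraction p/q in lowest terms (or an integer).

We compute f(-1) = 2*(-1) + 6 = 4.
|f(x) - f(-1)| = |2x + 6 - (4)| = |2(x - (-1))| = 2|x - (-1)|.
We need 2|x - (-1)| < 1/24, i.e. |x - (-1)| < 1/24 / 2 = 1/48.
So any delta <= 1/48 works. Conversely, if delta > 1/48, then x = -1 + 1/48 satisfies |x - (-1)| = 1/48 < delta but |f(x) - f(-1)| = 2 * 1/48 = 1/24, which is not < 1/24; so no larger delta works.
Hence the largest such delta is 1/48.

1/48


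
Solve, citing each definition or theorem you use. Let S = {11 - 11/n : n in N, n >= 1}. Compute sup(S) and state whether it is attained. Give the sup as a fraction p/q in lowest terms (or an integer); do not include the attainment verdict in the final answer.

Analysis:
- Values: 0, 11/2, 22/3, 33/4, ... strictly increasing.
- Minimum is 0 (n=1); inf = 0 (attained).
- 11 - 11/n -> 11 from below; sup = 11, not attained.
Conclusion: sup(S) = 11, not attained in S.

11


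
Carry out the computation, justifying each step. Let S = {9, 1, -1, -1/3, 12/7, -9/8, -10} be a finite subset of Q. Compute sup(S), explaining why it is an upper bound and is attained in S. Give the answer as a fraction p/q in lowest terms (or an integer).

S is finite, so sup(S) = max(S).
Sorted decreasing:
9, 12/7, 1, -1/3, -1, -9/8, -10
The extremum is 9.
For every x in S, x <= 9. And 9 is in S, so it is attained.
Therefore sup(S) = 9.

9


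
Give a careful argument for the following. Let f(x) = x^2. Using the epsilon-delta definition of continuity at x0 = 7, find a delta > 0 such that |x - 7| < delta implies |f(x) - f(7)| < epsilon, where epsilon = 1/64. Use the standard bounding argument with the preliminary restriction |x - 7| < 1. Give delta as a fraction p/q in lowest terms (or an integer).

Factor: |x^2 - (7)^2| = |x - 7| * |x + 7|.
Impose |x - 7| < 1 first. Then |x + 7| = |(x - 7) + 2*(7)| <= |x - 7| + 2*|7| < 1 + 14 = 15.
So |x^2 - (7)^2| < delta * 15.
We need delta * 15 <= 1/64, i.e. delta <= 1/64/15 = 1/960.
Since 1/960 < 1, this is tighter than 1; take delta = 1/960.
So delta = 1/960 works.

1/960


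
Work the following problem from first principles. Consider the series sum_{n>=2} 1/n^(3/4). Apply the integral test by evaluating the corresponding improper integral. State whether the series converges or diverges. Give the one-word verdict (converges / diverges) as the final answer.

Let f(x) = x^(-3/4). Then f is positive, continuous, and decreasing on [2, infinity), so the integral test applies.
Compute the improper integral int_{2}^infinity f(x) dx:
  antiderivative F(x) = 4*x^(1/4).
  As x -> infinity, F(x) -> infinity (since p = 3/4 < 1).
  So the integral diverges. By the integral test, the series diverges.

diverges


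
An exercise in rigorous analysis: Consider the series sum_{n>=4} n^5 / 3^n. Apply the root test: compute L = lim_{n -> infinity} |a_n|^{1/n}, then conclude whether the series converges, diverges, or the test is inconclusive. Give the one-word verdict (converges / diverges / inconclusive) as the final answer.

Let a_n denote the general term. Form |a_n|^(1/n) and simplify:
|a_n|^(1/n) = n^(5/n)/3
Take the limit as n -> infinity: L = 1/3.
Since L = 1/3 < 1, the root test implies convergence.

converges


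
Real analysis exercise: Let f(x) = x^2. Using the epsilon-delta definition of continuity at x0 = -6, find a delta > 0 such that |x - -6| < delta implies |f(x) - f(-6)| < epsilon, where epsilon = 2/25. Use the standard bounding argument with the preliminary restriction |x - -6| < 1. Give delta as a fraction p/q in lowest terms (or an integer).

Factor: |x^2 - (-6)^2| = |x - -6| * |x + -6|.
Impose |x - -6| < 1 first. Then |x + -6| = |(x - -6) + 2*(-6)| <= |x - -6| + 2*|-6| < 1 + 12 = 13.
So |x^2 - (-6)^2| < delta * 13.
We need delta * 13 <= 2/25, i.e. delta <= 2/25/13 = 2/325.
Since 2/325 < 1, this is tighter than 1; take delta = 2/325.
So delta = 2/325 works.

2/325


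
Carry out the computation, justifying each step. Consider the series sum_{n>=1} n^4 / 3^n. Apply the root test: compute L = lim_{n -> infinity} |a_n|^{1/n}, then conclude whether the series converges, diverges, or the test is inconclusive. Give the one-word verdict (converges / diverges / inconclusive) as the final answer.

Let a_n denote the general term. Form |a_n|^(1/n) and simplify:
|a_n|^(1/n) = n^(4/n)/3
Take the limit as n -> infinity: L = 1/3.
Since L = 1/3 < 1, the root test implies convergence.

converges


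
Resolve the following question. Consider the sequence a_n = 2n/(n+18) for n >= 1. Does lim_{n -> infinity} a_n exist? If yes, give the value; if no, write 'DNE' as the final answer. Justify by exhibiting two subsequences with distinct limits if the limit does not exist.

Examine the behaviour of a_n along subsequences.
Even-n subsequence a_{2k} = 2(2k)/(2k+18) -> 2. Odd-n subsequence a_{2k+1} = 2(2k+1)/(2k+19) -> 2. Both tend to 2, which suggests the limit is 2; verify directly.
|a_n - 2| = |2n - 2(n+18)| / (n+18) = 36/(n+18) < 36/n for every n >= 1.
Given epsilon > 0, choose a positive integer N > 36/epsilon. Then for all n >= N, |a_n - 2| < 36/n <= 36/N < epsilon.
So by the definition of the limit, lim a_n exists and equals 2.

2


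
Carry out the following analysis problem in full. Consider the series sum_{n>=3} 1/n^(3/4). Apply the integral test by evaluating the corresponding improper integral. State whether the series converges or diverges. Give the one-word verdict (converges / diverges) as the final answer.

Let f(x) = x^(-3/4). Then f is positive, continuous, and decreasing on [3, infinity), so the integral test applies.
Compute the improper integral int_{3}^infinity f(x) dx:
  antiderivative F(x) = 4*x^(1/4).
  As x -> infinity, F(x) -> infinity (since p = 3/4 < 1).
  So the integral diverges. By the integral test, the series diverges.

diverges


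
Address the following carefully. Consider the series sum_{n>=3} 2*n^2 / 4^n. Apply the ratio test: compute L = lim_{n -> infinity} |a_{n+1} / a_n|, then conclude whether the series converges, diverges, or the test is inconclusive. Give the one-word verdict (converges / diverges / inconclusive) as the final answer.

Let a_n denote the general term. Form the ratio a_{n+1}/a_n and simplify:
a_{n+1}/a_n = (n + 1)^2/(4*n^2)
Take the limit as n -> infinity: L = 1/4.
Since L = 1/4 < 1, the ratio test implies the series converges.

converges


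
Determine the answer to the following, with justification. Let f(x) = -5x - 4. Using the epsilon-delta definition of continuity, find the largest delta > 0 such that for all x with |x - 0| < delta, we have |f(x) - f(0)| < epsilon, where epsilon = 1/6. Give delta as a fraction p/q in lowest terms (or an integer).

We compute f(0) = -5*(0) - 4 = -4.
|f(x) - f(0)| = |-5x - 4 - (-4)| = |-5(x - 0)| = 5|x - 0|.
We need 5|x - 0| < 1/6, i.e. |x - 0| < 1/6 / 5 = 1/30.
So any delta <= 1/30 works. Conversely, if delta > 1/30, then x = 0 + 1/30 satisfies |x - 0| = 1/30 < delta but |f(x) - f(0)| = 5 * 1/30 = 1/6, which is not < 1/6; so no larger delta works.
Hence the largest such delta is 1/30.

1/30


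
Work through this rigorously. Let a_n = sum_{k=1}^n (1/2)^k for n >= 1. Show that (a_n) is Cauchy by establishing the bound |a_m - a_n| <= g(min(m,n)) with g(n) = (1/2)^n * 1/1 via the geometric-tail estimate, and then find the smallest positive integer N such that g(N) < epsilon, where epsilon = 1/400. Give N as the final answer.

For m > n >= 1: |a_m - a_n| = sum_{k=n+1}^m (1/2)^k < sum_{k=n+1}^infinity (1/2)^k = (1/2)^(n+1) / (1 - 1/2) = (1/2)^n * (1/2) * (2/1) = (1/2)^n * 1/1.
So g(n) = (1/2)^n / 1. Since g(n) -> 0, (a_n) is Cauchy.
Now solve g(N) < 1/400: (1/2)^N / 1 < 1/400 <=> 2^N > 1 / (1 * 1/400) = 400.
Check powers of 2: 2^8 = 256 <= 400, 2^9 = 512 > 400.
So the smallest such N is 9. Check: g(9) = 1/(1 * 512) = 1/512 < 1/400.

9


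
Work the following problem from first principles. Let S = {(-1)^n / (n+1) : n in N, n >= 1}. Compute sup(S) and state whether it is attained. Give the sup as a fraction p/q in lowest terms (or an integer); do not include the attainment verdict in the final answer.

Analysis:
- Values: -1/2, 1/3, -1/4, 1/5, -1/6, ...
- Positive terms (even n): 1/(2+1), 1/(4+1), ... decreasing -> max = 1/3 (n=2).
- Negative terms (odd n): -1/(1+1), -1/(3+1), ... increasing -> min = -1/2 (n=1).
- So sup = 1/3 (attained at n=2); inf = -1/2 (attained at n=1).
Conclusion: sup(S) = 1/3, attained in S.

1/3


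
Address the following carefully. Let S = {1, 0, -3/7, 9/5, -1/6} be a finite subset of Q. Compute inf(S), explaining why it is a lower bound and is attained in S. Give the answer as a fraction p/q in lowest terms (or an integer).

S is finite, so inf(S) = min(S).
Sorted increasing:
-3/7, -1/6, 0, 1, 9/5
The extremum is -3/7.
For every x in S, x >= -3/7. And -3/7 is in S, so it is attained.
Therefore inf(S) = -3/7.

-3/7


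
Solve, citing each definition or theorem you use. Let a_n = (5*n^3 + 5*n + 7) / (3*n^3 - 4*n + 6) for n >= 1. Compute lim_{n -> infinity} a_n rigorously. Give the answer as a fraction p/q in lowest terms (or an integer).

Divide numerator and denominator by n^3, the highest power:
numerator / n^3 = 5 + 5/n^2 + 7/n^3
denominator / n^3 = 3 - 4/n^2 + 6/n^3
As n -> infinity, all terms of the form c/n^k (k >= 1) tend to 0.
So numerator / n^3 -> 5 and denominator / n^3 -> 3.
Therefore lim a_n = 5/3.

5/3


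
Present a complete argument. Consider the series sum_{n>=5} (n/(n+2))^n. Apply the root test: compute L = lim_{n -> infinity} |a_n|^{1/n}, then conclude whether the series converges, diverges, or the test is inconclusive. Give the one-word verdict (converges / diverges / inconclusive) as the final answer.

Let a_n denote the general term. Form |a_n|^(1/n) and simplify:
|a_n|^(1/n) = n/(n + 2)
Take the limit as n -> infinity: L = 1.
Since L = 1, the root test is inconclusive. (In fact a_n = (n/(n+2))^n -> e^(-2) != 0, so the nth-term test shows divergence; but the root test itself gives no conclusion.)

inconclusive


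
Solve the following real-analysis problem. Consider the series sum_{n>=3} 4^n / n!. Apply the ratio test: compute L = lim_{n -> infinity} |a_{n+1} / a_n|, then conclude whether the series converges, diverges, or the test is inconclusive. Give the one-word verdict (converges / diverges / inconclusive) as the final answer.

Let a_n denote the general term. Form the ratio a_{n+1}/a_n and simplify:
a_{n+1}/a_n = 4/(n + 1)
Take the limit as n -> infinity: L = 0.
Since L = 0 < 1, the ratio test implies the series converges.

converges


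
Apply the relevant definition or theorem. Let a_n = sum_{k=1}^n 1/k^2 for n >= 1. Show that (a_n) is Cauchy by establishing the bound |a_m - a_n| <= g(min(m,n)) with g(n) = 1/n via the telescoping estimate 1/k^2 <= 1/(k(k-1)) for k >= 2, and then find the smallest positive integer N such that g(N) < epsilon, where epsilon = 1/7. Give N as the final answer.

For m > n >= 1: |a_m - a_n| = sum_{k=n+1}^m 1/k^2.
Use 1/k^2 <= 1/(k(k-1)) = 1/(k-1) - 1/k for k >= 2:
sum_{k=n+1}^m 1/k^2 <= sum_{k=n+1}^m (1/(k-1) - 1/k) = 1/n - 1/m <= 1/n.
By symmetry the same bound holds with n,m swapped, so |a_m - a_n| <= 1/min(m,n) = g(min(m,n)). Since g(n) -> 0, (a_n) is Cauchy.
Now solve g(N) < 1/7: 1/N < 1/7 <=> N > 1/(1/7) = 7.
The smallest integer strictly greater than 7 is N = 8.
Check: g(8) = 1/8 < 1/7; g(7) = 1/7 >= 1/7. So N = 8.

8


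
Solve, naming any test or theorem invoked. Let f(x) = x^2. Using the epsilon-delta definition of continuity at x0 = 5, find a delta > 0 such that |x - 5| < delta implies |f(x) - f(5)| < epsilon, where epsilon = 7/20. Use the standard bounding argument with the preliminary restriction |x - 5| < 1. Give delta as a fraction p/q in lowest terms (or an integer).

Factor: |x^2 - (5)^2| = |x - 5| * |x + 5|.
Impose |x - 5| < 1 first. Then |x + 5| = |(x - 5) + 2*(5)| <= |x - 5| + 2*|5| < 1 + 10 = 11.
So |x^2 - (5)^2| < delta * 11.
We need delta * 11 <= 7/20, i.e. delta <= 7/20/11 = 7/220.
Since 7/220 < 1, this is tighter than 1; take delta = 7/220.
So delta = 7/220 works.

7/220


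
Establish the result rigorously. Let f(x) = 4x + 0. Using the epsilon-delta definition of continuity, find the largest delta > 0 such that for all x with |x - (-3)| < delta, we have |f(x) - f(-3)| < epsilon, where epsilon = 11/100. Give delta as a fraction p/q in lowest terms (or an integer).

We compute f(-3) = 4*(-3) + 0 = -12.
|f(x) - f(-3)| = |4x + 0 - (-12)| = |4(x - (-3))| = 4|x - (-3)|.
We need 4|x - (-3)| < 11/100, i.e. |x - (-3)| < 11/100 / 4 = 11/400.
So any delta <= 11/400 works. Conversely, if delta > 11/400, then x = -3 + 11/400 satisfies |x - (-3)| = 11/400 < delta but |f(x) - f(-3)| = 4 * 11/400 = 11/100, which is not < 11/100; so no larger delta works.
Hence the largest such delta is 11/400.

11/400


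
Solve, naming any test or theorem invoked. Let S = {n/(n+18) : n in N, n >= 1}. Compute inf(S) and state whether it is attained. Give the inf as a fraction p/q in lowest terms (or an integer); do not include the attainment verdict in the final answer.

Analysis:
- Values: 1/19, 1/10, 1/7, 2/11, ... strictly increasing.
- Minimum is 1/19 (n=1); inf = 1/19 (attained).
- n/(n+18) = 1 - 18/(n+18) -> 1 from below as n -> infinity, and never equals 1.
- So sup = 1 (not attained).
Conclusion: inf(S) = 1/19, attained in S.

1/19


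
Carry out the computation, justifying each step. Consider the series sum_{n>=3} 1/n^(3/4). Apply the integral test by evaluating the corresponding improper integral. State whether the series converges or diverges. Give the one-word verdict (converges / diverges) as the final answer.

Let f(x) = x^(-3/4). Then f is positive, continuous, and decreasing on [3, infinity), so the integral test applies.
Compute the improper integral int_{3}^infinity f(x) dx:
  antiderivative F(x) = 4*x^(1/4).
  As x -> infinity, F(x) -> infinity (since p = 3/4 < 1).
  So the integral diverges. By the integral test, the series diverges.

diverges


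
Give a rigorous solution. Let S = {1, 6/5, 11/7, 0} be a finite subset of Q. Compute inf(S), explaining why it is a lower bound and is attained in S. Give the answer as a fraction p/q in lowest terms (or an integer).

S is finite, so inf(S) = min(S).
Sorted increasing:
0, 1, 6/5, 11/7
The extremum is 0.
For every x in S, x >= 0. And 0 is in S, so it is attained.
Therefore inf(S) = 0.

0


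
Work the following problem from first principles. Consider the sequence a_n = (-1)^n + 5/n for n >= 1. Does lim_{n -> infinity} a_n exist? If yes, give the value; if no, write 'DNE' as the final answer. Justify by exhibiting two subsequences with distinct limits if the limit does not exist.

Examine the behaviour of a_n along subsequences.
a_{2k} = 1 + 5/(2k) -> 1. a_{2k+1} = -1 + 5/(2k+1) -> -1.
Since these two subsequential limits are 1 and -1, distinct, the full sequence cannot converge (a convergent sequence has all subsequences tending to the same limit). So lim a_n does not exist.

DNE


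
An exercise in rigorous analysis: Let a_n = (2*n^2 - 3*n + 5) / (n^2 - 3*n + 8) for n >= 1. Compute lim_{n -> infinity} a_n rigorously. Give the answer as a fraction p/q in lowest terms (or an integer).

Divide numerator and denominator by n^2, the highest power:
numerator / n^2 = 2 - 3/n + 5/n^2
denominator / n^2 = 1 - 3/n + 8/n^2
As n -> infinity, all terms of the form c/n^k (k >= 1) tend to 0.
So numerator / n^2 -> 2 and denominator / n^2 -> 1.
Therefore lim a_n = 2.

2


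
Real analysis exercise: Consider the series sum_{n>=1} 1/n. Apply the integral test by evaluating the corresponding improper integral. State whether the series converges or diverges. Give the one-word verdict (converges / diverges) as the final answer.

Let f(x) = 1/x. Then f is positive, continuous, and decreasing on [1, infinity), so the integral test applies.
Compute the improper integral int_{1}^infinity f(x) dx:
  antiderivative F(x) = log(x).
  As x -> infinity, log(x) -> infinity.
  So int = infinity - log(1) = infinity. By the integral test, the series diverges.

diverges


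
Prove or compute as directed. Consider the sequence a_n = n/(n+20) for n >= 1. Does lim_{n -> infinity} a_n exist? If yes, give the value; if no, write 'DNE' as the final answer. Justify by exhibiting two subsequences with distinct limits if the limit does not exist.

Examine the behaviour of a_n along subsequences.
Even-n subsequence a_{2k} = (2k)/(2k+20) -> 1. Odd-n subsequence a_{2k+1} = (2k+1)/(2k+21) -> 1. Both tend to 1, which suggests the limit is 1; verify directly.
|a_n - 1| = |n - (n+20)| / (n+20) = 20/(n+20) < 20/n for every n >= 1.
Given epsilon > 0, choose a positive integer N > 20/epsilon. Then for all n >= N, |a_n - 1| < 20/n <= 20/N < epsilon.
So by the definition of the limit, lim a_n exists and equals 1.

1


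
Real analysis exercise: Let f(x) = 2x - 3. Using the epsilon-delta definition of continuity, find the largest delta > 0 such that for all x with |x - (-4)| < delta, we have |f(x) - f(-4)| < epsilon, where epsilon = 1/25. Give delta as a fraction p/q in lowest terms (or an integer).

We compute f(-4) = 2*(-4) - 3 = -11.
|f(x) - f(-4)| = |2x - 3 - (-11)| = |2(x - (-4))| = 2|x - (-4)|.
We need 2|x - (-4)| < 1/25, i.e. |x - (-4)| < 1/25 / 2 = 1/50.
So any delta <= 1/50 works. Conversely, if delta > 1/50, then x = -4 + 1/50 satisfies |x - (-4)| = 1/50 < delta but |f(x) - f(-4)| = 2 * 1/50 = 1/25, which is not < 1/25; so no larger delta works.
Hence the largest such delta is 1/50.

1/50


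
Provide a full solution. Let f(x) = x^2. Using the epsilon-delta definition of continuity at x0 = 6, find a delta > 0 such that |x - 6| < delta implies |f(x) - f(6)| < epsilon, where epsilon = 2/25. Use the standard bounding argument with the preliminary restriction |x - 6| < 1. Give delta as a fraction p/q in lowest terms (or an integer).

Factor: |x^2 - (6)^2| = |x - 6| * |x + 6|.
Impose |x - 6| < 1 first. Then |x + 6| = |(x - 6) + 2*(6)| <= |x - 6| + 2*|6| < 1 + 12 = 13.
So |x^2 - (6)^2| < delta * 13.
We need delta * 13 <= 2/25, i.e. delta <= 2/25/13 = 2/325.
Since 2/325 < 1, this is tighter than 1; take delta = 2/325.
So delta = 2/325 works.

2/325


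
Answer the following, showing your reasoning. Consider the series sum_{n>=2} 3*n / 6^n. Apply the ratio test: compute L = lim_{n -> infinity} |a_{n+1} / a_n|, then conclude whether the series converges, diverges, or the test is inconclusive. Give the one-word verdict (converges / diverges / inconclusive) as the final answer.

Let a_n denote the general term. Form the ratio a_{n+1}/a_n and simplify:
a_{n+1}/a_n = (n + 1)/(6*n)
Take the limit as n -> infinity: L = 1/6.
Since L = 1/6 < 1, the ratio test implies the series converges.

converges


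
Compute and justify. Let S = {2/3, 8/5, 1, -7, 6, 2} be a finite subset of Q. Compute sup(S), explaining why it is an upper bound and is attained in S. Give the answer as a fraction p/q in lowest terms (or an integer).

S is finite, so sup(S) = max(S).
Sorted decreasing:
6, 2, 8/5, 1, 2/3, -7
The extremum is 6.
For every x in S, x <= 6. And 6 is in S, so it is attained.
Therefore sup(S) = 6.

6


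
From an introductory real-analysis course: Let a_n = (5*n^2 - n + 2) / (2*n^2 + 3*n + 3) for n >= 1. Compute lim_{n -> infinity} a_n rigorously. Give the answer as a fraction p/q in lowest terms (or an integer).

Divide numerator and denominator by n^2, the highest power:
numerator / n^2 = 5 - 1/n + 2/n^2
denominator / n^2 = 2 + 3/n + 3/n^2
As n -> infinity, all terms of the form c/n^k (k >= 1) tend to 0.
So numerator / n^2 -> 5 and denominator / n^2 -> 2.
Therefore lim a_n = 5/2.

5/2


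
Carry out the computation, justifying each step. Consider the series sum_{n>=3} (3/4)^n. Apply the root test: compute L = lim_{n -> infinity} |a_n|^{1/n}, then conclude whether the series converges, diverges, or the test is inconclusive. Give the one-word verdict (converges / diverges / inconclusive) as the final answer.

Let a_n denote the general term. Form |a_n|^(1/n) and simplify:
|a_n|^(1/n) = 3/4
Take the limit as n -> infinity: L = 3/4.
Since L = 3/4 < 1, the root test implies convergence.

converges


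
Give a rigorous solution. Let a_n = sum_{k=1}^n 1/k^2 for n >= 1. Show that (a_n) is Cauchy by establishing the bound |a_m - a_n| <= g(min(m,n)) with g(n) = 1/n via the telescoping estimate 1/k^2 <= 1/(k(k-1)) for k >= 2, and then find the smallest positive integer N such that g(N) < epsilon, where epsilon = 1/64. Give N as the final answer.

For m > n >= 1: |a_m - a_n| = sum_{k=n+1}^m 1/k^2.
Use 1/k^2 <= 1/(k(k-1)) = 1/(k-1) - 1/k for k >= 2:
sum_{k=n+1}^m 1/k^2 <= sum_{k=n+1}^m (1/(k-1) - 1/k) = 1/n - 1/m <= 1/n.
By symmetry the same bound holds with n,m swapped, so |a_m - a_n| <= 1/min(m,n) = g(min(m,n)). Since g(n) -> 0, (a_n) is Cauchy.
Now solve g(N) < 1/64: 1/N < 1/64 <=> N > 1/(1/64) = 64.
The smallest integer strictly greater than 64 is N = 65.
Check: g(65) = 1/65 < 1/64; g(64) = 1/64 >= 1/64. So N = 65.

65


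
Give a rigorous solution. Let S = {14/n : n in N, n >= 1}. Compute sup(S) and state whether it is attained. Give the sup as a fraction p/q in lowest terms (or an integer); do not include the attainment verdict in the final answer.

Analysis:
- Values: 14, 7, 14/3, 7/2, ... strictly decreasing.
- The maximum is 14 (n=1); sup = 14 (attained).
- The set is bounded below by 0; 14/n -> 0 so 0 is the greatest lower bound.
- 0 is not in the set, so inf = 0 is not attained.
Conclusion: sup(S) = 14, attained in S.

14


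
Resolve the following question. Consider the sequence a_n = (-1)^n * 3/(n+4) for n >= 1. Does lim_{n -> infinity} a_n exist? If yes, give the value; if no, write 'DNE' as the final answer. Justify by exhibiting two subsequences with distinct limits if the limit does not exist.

Examine the behaviour of a_n along subsequences.
Even-n subsequence a_{2k} = 3/(2k+4) -> 0. Odd-n subsequence a_{2k+1} = -3/(2k+5) -> 0. Both tend to 0, which suggests the limit is 0; verify directly.
|a_n - 0| = 3/(n+4) < 3/n for every n >= 1.
Given epsilon > 0, choose a positive integer N > 3/epsilon. Then for all n >= N, |a_n| < 3/n <= 3/N < epsilon.
So by the definition of the limit, lim a_n exists and equals 0.

0


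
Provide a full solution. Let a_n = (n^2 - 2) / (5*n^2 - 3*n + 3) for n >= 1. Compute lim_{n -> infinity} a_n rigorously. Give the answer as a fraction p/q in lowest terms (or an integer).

Divide numerator and denominator by n^2, the highest power:
numerator / n^2 = 1 - 2/n^2
denominator / n^2 = 5 - 3/n + 3/n^2
As n -> infinity, all terms of the form c/n^k (k >= 1) tend to 0.
So numerator / n^2 -> 1 and denominator / n^2 -> 5.
Therefore lim a_n = 1/5.

1/5


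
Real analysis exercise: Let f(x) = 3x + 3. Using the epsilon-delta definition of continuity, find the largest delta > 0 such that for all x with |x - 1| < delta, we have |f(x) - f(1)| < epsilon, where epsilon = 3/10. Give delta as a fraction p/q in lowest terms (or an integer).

We compute f(1) = 3*(1) + 3 = 6.
|f(x) - f(1)| = |3x + 3 - (6)| = |3(x - 1)| = 3|x - 1|.
We need 3|x - 1| < 3/10, i.e. |x - 1| < 3/10 / 3 = 1/10.
So any delta <= 1/10 works. Conversely, if delta > 1/10, then x = 1 + 1/10 satisfies |x - 1| = 1/10 < delta but |f(x) - f(1)| = 3 * 1/10 = 3/10, which is not < 3/10; so no larger delta works.
Hence the largest such delta is 1/10.

1/10


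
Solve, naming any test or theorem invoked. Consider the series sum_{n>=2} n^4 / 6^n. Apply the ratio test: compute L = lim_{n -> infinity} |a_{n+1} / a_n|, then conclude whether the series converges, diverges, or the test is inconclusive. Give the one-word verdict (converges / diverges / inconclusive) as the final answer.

Let a_n denote the general term. Form the ratio a_{n+1}/a_n and simplify:
a_{n+1}/a_n = (n + 1)^4/(6*n^4)
Take the limit as n -> infinity: L = 1/6.
Since L = 1/6 < 1, the ratio test implies the series converges.

converges


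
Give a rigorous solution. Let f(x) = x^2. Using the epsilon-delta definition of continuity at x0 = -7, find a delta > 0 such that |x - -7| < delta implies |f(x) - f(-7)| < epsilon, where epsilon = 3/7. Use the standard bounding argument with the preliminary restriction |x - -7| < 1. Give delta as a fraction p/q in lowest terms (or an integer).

Factor: |x^2 - (-7)^2| = |x - -7| * |x + -7|.
Impose |x - -7| < 1 first. Then |x + -7| = |(x - -7) + 2*(-7)| <= |x - -7| + 2*|-7| < 1 + 14 = 15.
So |x^2 - (-7)^2| < delta * 15.
We need delta * 15 <= 3/7, i.e. delta <= 3/7/15 = 1/35.
Since 1/35 < 1, this is tighter than 1; take delta = 1/35.
So delta = 1/35 works.

1/35


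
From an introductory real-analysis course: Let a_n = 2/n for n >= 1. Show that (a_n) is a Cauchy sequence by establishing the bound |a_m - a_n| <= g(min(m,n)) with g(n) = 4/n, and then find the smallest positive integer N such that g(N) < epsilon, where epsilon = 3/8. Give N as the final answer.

For any m, n >= 1, by the triangle inequality:
|a_m - a_n| = |2/m - 2/n| <= 2*1/m + 2*1/n <= 4/min(m,n).
So g(n) = 4/n bounds the Cauchy difference. Since g(n) -> 0, (a_n) is Cauchy.
Now solve g(N) < 3/8: 4/N < 3/8 <=> N > 4 / (3/8) = 32/3.
The smallest integer strictly greater than 32/3 is N = 11.
Check: g(11) = 4/11 = 4/11 < 3/8; g(10) = 2/5 >= 3/8. So N = 11.

11


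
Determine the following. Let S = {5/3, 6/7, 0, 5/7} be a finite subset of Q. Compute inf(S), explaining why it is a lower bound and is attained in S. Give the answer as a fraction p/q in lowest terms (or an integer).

S is finite, so inf(S) = min(S).
Sorted increasing:
0, 5/7, 6/7, 5/3
The extremum is 0.
For every x in S, x >= 0. And 0 is in S, so it is attained.
Therefore inf(S) = 0.

0


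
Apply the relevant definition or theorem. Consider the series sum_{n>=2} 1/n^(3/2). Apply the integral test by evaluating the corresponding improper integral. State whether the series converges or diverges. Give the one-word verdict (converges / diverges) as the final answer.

Let f(x) = x^(-3/2). Then f is positive, continuous, and decreasing on [2, infinity), so the integral test applies.
Compute the improper integral int_{2}^infinity f(x) dx:
  antiderivative F(x) = -2/sqrt(x).
  As x -> infinity, F(x) -> 0 (since p = 3/2 > 1).
  So int = F(infinity) - F(2) = 0 - (-sqrt(2)) = sqrt(2).
  Finite, so by the integral test, the series converges.

converges


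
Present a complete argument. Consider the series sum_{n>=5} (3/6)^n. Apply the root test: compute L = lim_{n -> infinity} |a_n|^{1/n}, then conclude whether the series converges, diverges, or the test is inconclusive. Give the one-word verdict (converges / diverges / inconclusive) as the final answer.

Let a_n denote the general term. Form |a_n|^(1/n) and simplify:
|a_n|^(1/n) = 1/2
Take the limit as n -> infinity: L = 1/2.
Since L = 1/2 < 1, the root test implies convergence.

converges


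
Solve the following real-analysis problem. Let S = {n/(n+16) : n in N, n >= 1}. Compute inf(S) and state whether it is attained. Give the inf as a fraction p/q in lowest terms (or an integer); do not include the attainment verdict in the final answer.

Analysis:
- Values: 1/17, 1/9, 3/19, 1/5, ... strictly increasing.
- Minimum is 1/17 (n=1); inf = 1/17 (attained).
- n/(n+16) = 1 - 16/(n+16) -> 1 from below as n -> infinity, and never equals 1.
- So sup = 1 (not attained).
Conclusion: inf(S) = 1/17, attained in S.

1/17


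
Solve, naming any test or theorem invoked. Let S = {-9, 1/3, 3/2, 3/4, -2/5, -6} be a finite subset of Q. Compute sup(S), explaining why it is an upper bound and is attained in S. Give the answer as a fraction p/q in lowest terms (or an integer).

S is finite, so sup(S) = max(S).
Sorted decreasing:
3/2, 3/4, 1/3, -2/5, -6, -9
The extremum is 3/2.
For every x in S, x <= 3/2. And 3/2 is in S, so it is attained.
Therefore sup(S) = 3/2.

3/2


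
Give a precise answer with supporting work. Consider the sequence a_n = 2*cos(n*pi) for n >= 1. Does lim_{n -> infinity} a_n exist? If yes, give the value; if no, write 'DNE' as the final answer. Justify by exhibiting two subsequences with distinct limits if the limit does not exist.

Examine the behaviour of a_n along subsequences.
cos(n*pi) = (-1)^n, so a_n = 2*(-1)^n. a_{2k} = 2 -> 2. a_{2k+1} = -2 -> -2.
Since these two subsequential limits are 2 and -2, distinct, the full sequence cannot converge (a convergent sequence has all subsequences tending to the same limit). So lim a_n does not exist.

DNE


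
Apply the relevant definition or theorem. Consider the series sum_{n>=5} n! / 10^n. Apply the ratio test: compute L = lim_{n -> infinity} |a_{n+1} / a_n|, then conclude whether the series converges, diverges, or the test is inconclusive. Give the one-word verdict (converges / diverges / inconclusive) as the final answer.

Let a_n denote the general term. Form the ratio a_{n+1}/a_n and simplify:
a_{n+1}/a_n = n/10 + 1/10
Take the limit as n -> infinity: L = infinity.
Since L = infinity > 1 (or L = infinity), the ratio test implies the series diverges.

diverges


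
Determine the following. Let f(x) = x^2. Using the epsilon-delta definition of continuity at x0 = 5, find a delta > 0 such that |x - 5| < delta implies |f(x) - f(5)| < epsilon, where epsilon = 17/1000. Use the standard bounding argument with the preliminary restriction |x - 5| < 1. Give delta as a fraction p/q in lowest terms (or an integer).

Factor: |x^2 - (5)^2| = |x - 5| * |x + 5|.
Impose |x - 5| < 1 first. Then |x + 5| = |(x - 5) + 2*(5)| <= |x - 5| + 2*|5| < 1 + 10 = 11.
So |x^2 - (5)^2| < delta * 11.
We need delta * 11 <= 17/1000, i.e. delta <= 17/1000/11 = 17/11000.
Since 17/11000 < 1, this is tighter than 1; take delta = 17/11000.
So delta = 17/11000 works.

17/11000


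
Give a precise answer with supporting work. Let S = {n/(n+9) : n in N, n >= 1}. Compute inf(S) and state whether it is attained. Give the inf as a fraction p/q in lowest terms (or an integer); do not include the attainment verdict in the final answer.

Analysis:
- Values: 1/10, 2/11, 1/4, 4/13, ... strictly increasing.
- Minimum is 1/10 (n=1); inf = 1/10 (attained).
- n/(n+9) = 1 - 9/(n+9) -> 1 from below as n -> infinity, and never equals 1.
- So sup = 1 (not attained).
Conclusion: inf(S) = 1/10, attained in S.

1/10


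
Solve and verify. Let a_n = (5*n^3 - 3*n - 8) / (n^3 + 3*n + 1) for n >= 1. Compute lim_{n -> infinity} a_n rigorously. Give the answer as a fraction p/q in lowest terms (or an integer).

Divide numerator and denominator by n^3, the highest power:
numerator / n^3 = 5 - 3/n^2 - 8/n^3
denominator / n^3 = 1 + 3/n^2 + n^(-3)
As n -> infinity, all terms of the form c/n^k (k >= 1) tend to 0.
So numerator / n^3 -> 5 and denominator / n^3 -> 1.
Therefore lim a_n = 5.

5


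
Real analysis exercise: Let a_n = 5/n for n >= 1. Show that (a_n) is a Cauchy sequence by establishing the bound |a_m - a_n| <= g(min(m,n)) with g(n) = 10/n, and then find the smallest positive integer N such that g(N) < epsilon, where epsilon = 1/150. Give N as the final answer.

For any m, n >= 1, by the triangle inequality:
|a_m - a_n| = |5/m - 5/n| <= 5*1/m + 5*1/n <= 10/min(m,n).
So g(n) = 10/n bounds the Cauchy difference. Since g(n) -> 0, (a_n) is Cauchy.
Now solve g(N) < 1/150: 10/N < 1/150 <=> N > 10 / (1/150) = 1500.
The smallest integer strictly greater than 1500 is N = 1501.
Check: g(1501) = 10/1501 = 10/1501 < 1/150; g(1500) = 1/150 >= 1/150. So N = 1501.

1501


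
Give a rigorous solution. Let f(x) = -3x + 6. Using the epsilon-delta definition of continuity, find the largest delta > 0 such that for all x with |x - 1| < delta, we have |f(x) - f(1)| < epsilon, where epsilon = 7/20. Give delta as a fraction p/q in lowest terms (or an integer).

We compute f(1) = -3*(1) + 6 = 3.
|f(x) - f(1)| = |-3x + 6 - (3)| = |-3(x - 1)| = 3|x - 1|.
We need 3|x - 1| < 7/20, i.e. |x - 1| < 7/20 / 3 = 7/60.
So any delta <= 7/60 works. Conversely, if delta > 7/60, then x = 1 + 7/60 satisfies |x - 1| = 7/60 < delta but |f(x) - f(1)| = 3 * 7/60 = 7/20, which is not < 7/20; so no larger delta works.
Hence the largest such delta is 7/60.

7/60


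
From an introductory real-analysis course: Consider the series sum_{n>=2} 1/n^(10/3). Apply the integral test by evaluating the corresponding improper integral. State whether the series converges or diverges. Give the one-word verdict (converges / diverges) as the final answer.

Let f(x) = x^(-10/3). Then f is positive, continuous, and decreasing on [2, infinity), so the integral test applies.
Compute the improper integral int_{2}^infinity f(x) dx:
  antiderivative F(x) = -3/(7*x^(7/3)).
  As x -> infinity, F(x) -> 0 (since p = 10/3 > 1).
  So int = F(infinity) - F(2) = 0 - (-3*2^(2/3)/56) = 3*2^(2/3)/56.
  Finite, so by the integral test, the series converges.

converges
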